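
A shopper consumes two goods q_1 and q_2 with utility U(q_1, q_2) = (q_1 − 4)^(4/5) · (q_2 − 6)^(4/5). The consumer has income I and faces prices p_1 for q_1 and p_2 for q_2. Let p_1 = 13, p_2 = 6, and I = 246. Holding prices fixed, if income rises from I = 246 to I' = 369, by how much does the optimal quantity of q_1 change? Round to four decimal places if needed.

This is Cobb-Douglas in (q_1−4, q_2−6): tangency gives 0.8·p_2·(q_2−6) = 0.8·p_1·(q_1−4).
After buying the subsistence bundle (4, 6), a share 0.5 of the remaining income goes to q_1: q_1* = 4 + 0.5·(I − 4p_1 − 6p_2)/p_1.
Discretionary income = 246 − 4·13 − 6·6 = 158; q_1* = 4 + 0.5·158/13 = 10.0769.
At I' = 369: q_1* = 14.8077. Change: 14.8077 − 10.0769 = 4.7308.

Δq_1* = 4.7308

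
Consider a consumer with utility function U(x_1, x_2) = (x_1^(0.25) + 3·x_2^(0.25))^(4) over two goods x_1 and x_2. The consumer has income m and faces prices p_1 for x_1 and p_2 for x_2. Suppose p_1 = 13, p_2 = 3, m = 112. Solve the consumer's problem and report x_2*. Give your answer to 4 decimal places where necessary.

From the CES first-order condition, (1/3)·(x_2/x_1)^(0.75) = p_1/p_2.
Solve for the ratio: x_2/x_1 = [3·p_1/p_2]^(4/3).
Substitute x_2 = (x_2/x_1)·x_1 into the budget: x_1* = m/(p_1 + p_2·(x_2/x_1)).
Numerically x_2/x_1 = 30.567351, so x_1* = 112/(13 + 3·30.567351) = 1.0697 and x_2* = 30.567351·1.0697 = 32.698.

x_2* = 32.698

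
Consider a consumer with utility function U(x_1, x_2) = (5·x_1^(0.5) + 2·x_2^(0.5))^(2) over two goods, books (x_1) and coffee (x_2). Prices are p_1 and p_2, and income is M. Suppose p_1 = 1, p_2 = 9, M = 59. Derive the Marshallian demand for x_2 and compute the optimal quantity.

x_2* = 0.1145

MU_x_1 ∝ 5·x_1^(-0.5), MU_x_2 ∝ 2·x_2^(-0.5), so MRS = (5/2)·(x_2/x_1)^(0.5) = p_1/p_2.
Hence x_2/x_1 = ((2/5)·p_1/p_2)^(1/(0.5)), i.e. raised to the 2 power.
Substitute x_2 = (x_2/x_1)·x_1 into the budget: x_1* = M/(p_1 + p_2·(x_2/x_1)).
Numerically x_2/x_1 = 0.001975, so x_1* = 59/(1 + 9·0.001975) = 57.9694 and x_2* = 0.001975·57.9694 = 0.1145.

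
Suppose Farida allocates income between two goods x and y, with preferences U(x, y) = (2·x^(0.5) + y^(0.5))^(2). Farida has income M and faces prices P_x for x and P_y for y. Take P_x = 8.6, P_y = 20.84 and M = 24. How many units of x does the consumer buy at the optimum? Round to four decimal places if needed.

x* = 2.5297

From the CES first-order condition, 2·(y/x)^(0.5) = P_x/P_y.
Solve for the ratio: y/x = [(1/2)·P_x/P_y]^(2).
Substitute y = (y/x)·x into the budget: x* = M/(P_x + P_y·(y/x)).
Numerically y/x = 0.042574, so x* = 24/(8.6 + 20.84·0.042574) = 2.5297.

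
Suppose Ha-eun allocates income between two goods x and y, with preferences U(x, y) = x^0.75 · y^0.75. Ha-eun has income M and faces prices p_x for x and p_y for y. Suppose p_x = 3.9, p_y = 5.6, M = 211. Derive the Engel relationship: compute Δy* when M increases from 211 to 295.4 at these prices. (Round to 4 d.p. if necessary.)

MU_x/MU_y = (0.75·y)/(0.75·x); tangency sets this equal to p_x/p_y.
So 0.75·p_y·y = 0.75·p_x·x; combined with the budget, a share 0.5 of income goes to x.
Demand: x*(p_x,p_y,M) = 0.5·M/p_x and y* = 0.5·M/p_y.
At p_x=3.9, p_y=5.6, M=211: y* = 0.5·211/5.6 = 18.8393.
At M' = 295.4: y* = 26.375. Change: 26.375 − 18.8393 = 7.5357.

Δy* = 7.5357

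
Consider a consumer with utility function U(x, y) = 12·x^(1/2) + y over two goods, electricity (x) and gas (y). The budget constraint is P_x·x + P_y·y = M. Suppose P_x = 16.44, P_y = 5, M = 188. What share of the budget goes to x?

Plugging in: x* = (6·5/16.44)² = 3.33, y* = 26.6511.
Expenditure on x: 16.44·3.33 = 54.7445; share = 0.2912.

share on x = 0.2912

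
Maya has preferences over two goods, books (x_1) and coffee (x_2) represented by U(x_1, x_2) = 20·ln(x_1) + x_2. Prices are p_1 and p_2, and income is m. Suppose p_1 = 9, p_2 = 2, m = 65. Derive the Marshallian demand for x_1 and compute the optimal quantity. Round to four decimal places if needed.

So x_1*(p_1,p_2) = 20·p_2/p_1, independent of income; and x_2* = (m − 20·p_2)/p_2.
At the given prices: x_1* = 20·2/9 = 4.4444.

x_1* = 4.4444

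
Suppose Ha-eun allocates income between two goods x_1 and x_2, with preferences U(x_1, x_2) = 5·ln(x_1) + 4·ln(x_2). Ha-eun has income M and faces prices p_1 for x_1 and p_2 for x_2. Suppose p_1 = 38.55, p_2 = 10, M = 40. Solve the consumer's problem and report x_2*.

x_2* = 1.7778

The MRS is (5/4)·x_2/x_1. Set MRS = p_1/p_2.
Rearranging, p_2·x_2 = (4/5)·p_1·x_1. Substituting into the budget gives p_1·x_1·(1 + (4/5)) = M.
Demand: x_1*(p_1,p_2,M) = 5/9·M/p_1 and x_2* = 4/9·M/p_2.
At p_1=38.55, p_2=10, M=40: x_2* = 4/9·40/10 = 1.7778.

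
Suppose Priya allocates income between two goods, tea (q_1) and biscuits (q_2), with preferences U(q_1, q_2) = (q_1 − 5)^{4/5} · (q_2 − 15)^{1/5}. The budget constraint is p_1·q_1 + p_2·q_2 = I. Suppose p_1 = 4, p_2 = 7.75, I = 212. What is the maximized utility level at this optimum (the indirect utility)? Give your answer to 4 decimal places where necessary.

V = 10.0589

This is Cobb-Douglas in (q_1−5, q_2−15): tangency gives 0.8·p_2·(q_2−15) = 0.2·p_1·(q_1−5).
Substituting into the budget: q_1* = 5 + 0.8·(I − 5·p_1 − 15·p_2)/p_1, and q_2* = 15 + 0.2·(…)/p_2.
Discretionary income = 212 − 5·4 − 15·7.75 = 75.75; q_1* = 5 + 0.8·75.75/4 = 20.15; q_2* = 15 + 0.2·75.75/7.75 = 16.9548.
Utility at the optimum: U(20.15, 16.9548) = 10.0589.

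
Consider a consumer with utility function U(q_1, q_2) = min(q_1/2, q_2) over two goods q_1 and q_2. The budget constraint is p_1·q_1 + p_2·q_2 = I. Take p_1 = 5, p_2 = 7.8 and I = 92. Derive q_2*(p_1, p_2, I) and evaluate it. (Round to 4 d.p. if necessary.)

Leontief preferences: the optimum is at the kink where q_1/2 = q_2/1, i.e. q_2 = (1/2)·q_1.
Budget: p_1·q_1 + p_2·(1/2)·q_1 = I, so (2·p_1 + p_2)·q_1 = 2·I.
Demand: q_1*(p_1,p_2,I) = 2·I/(2·p_1 + p_2), q_2* = I/(2·p_1 + p_2).
Here 2·5 + 7.8 = 17.8, giving q_2* = 5.1685.

q_2* = 5.1685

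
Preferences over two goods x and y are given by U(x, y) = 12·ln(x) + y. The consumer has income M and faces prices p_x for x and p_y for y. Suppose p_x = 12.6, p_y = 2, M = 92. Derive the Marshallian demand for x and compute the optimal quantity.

x* = 1.9048

Set MRS = p_x/p_y: (12/x)/1 = p_x/p_y.
So x*(p_x,p_y) = 12·p_y/p_x, independent of income; and y* = (M − 12·p_y)/p_y.
At the given prices: x* = 12·2/12.6 = 1.9048.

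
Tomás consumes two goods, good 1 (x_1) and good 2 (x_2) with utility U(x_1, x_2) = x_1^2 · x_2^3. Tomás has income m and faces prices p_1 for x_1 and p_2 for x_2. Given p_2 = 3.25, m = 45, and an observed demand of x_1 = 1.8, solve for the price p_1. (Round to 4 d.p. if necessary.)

p_1 = 10

MU_x_1/MU_x_2 = (2·x_2)/(3·x_1); tangency sets this equal to p_1/p_2.
So 2·p_2·x_2 = 3·p_1·x_1; combined with the budget, a share 0.4 of income goes to x_1.
Demand: x_1*(p_1,p_2,m) = 0.4·m/p_1 and x_2* = 0.6·m/p_2.
Set x_1* = 1.8 in the demand function and solve for p_1: p_1 = 10.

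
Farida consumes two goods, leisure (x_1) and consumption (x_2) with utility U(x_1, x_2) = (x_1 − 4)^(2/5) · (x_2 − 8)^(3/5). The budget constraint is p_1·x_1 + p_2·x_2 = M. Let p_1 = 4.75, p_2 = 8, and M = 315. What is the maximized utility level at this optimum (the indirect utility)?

This is Cobb-Douglas in (x_1−4, x_2−8): tangency gives 0.4·p_2·(x_2−8) = 0.6·p_1·(x_1−4).
After buying the subsistence bundle (4, 8), a share 0.4 of the remaining income goes to x_1: x_1* = 4 + 0.4·(M − 4p_1 − 8p_2)/p_1.
Discretionary income = 315 − 4·4.75 − 8·8 = 232; x_1* = 4 + 0.4·232/4.75 = 23.5368; x_2* = 8 + 0.6·232/8 = 25.4.
Utility at the optimum: U(23.5368, 25.4) = 18.2252.

V = 18.2252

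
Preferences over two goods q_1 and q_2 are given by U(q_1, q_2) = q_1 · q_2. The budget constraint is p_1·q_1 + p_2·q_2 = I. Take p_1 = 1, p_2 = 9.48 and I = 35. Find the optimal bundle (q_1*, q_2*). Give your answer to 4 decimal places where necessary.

q_1* = 17.5, q_2* = 1.846

MU_q_1/MU_q_2 = (q_2)/(q_1); tangency sets this equal to p_1/p_2.
So p_2·q_2 = p_1·q_1; combined with the budget, a share 0.5 of income goes to q_1.
Demand: q_1*(p_1,p_2,I) = 0.5·I/p_1 and q_2* = 0.5·I/p_2.
At p_1=1, p_2=9.48, I=35: q_1* = 0.5·35/1 = 17.5, q_2* = 1.846.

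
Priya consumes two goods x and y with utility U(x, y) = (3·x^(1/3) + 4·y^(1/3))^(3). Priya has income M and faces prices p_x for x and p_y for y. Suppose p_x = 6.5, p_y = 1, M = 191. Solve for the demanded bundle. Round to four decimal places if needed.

x* = 5.9661, y* = 152.2201

From the CES first-order condition, (3/4)·(y/x)^(2/3) = p_x/p_y.
Hence y/x = ((4/3)·p_x/p_y)^(1/(2/3)), i.e. raised to the 1.5 power.
Substitute y = (y/x)·x into the budget: x* = M/(p_x + p_y·(y/x)).
Numerically y/x = 25.513976, so x* = 191/(6.5 + 1·25.513976) = 5.9661 and y* = 25.513976·5.9661 = 152.2201.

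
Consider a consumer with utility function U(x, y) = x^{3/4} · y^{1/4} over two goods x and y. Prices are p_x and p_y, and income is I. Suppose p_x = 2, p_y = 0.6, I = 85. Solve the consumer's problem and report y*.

Tangency: MRS = 3·y/x = p_x/p_y.
Rearranging, p_y·y = (1/3)·p_x·x. Substituting into the budget gives p_x·x·(1 + (1/3)) = I.
Demand: x*(p_x,p_y,I) = 0.75·I/p_x and y* = 0.25·I/p_y.
At p_x=2, p_y=0.6, I=85: y* = 0.25·85/0.6 = 35.4167.

y* = 35.4167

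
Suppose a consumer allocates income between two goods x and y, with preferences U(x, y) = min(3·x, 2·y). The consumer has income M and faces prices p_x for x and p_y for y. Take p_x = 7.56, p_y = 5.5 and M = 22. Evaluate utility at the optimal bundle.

Leontief preferences: the optimum is at the kink where x/2 = y/3, i.e. y = (3/2)·x.
Budget: p_x·x + p_y·(3/2)·x = M, so (2·p_x + 3·p_y)·x = 2·M.
Demand: x*(p_x,p_y,M) = 2·M/(2·p_x + 3·p_y), y* = 3·M/(2·p_x + 3·p_y).
Here 2·7.56 + 3·5.5 = 31.62, giving x* = 1.3915 and y* = 2.0873.
Utility at the optimum: U(1.3915, 2.0873) = 4.1746.

V = 4.1746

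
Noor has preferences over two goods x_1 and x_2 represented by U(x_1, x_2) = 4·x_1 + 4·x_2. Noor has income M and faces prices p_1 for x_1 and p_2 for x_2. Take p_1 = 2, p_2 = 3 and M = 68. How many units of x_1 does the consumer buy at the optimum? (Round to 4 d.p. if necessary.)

x_1 gives more utility per dollar, so spend all income on x_1: x_1* = M/p_1, x_2* = 0.
Numerically: x_1* = 34, x_2* = 0.

x_1* = 34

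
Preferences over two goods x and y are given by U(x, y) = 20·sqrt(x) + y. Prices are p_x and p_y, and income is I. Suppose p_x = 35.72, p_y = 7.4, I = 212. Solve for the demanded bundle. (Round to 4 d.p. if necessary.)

x* = 4.2918, y* = 7.932

Solve: √x = 10·p_y/p_x, so x*(p_x,p_y) = (10·p_y/p_x)², and y* = (I − p_x·x*)/p_y.
Plugging in: x* = (10·7.4/35.72)² = 4.2918, y* = 7.932.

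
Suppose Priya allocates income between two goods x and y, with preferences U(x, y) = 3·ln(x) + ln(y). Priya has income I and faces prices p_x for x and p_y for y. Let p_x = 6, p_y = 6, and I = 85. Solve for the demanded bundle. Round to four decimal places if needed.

Demand: x*(p_x,p_y,I) = 0.75·I/p_x and y* = 0.25·I/p_y.
At p_x=6, p_y=6, I=85: x* = 0.75·85/6 = 10.625, y* = 3.5417.

x* = 10.625, y* = 3.5417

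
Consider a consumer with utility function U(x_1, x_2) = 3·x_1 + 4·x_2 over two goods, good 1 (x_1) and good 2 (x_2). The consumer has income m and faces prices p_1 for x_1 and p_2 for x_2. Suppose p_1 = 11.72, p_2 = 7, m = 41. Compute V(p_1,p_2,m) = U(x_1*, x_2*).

Linear utility — the consumer picks whichever good has higher MU/price: 3/11.72 = 0.256 vs 4/7 = 0.5714.
x_2 gives more utility per dollar, so spend all income on x_2: x_2* = m/p_2, x_1* = 0.
Numerically: x_1* = 0, x_2* = 5.8571.
Utility at the optimum: U(0, 5.8571) = 23.4286.

V = 23.4286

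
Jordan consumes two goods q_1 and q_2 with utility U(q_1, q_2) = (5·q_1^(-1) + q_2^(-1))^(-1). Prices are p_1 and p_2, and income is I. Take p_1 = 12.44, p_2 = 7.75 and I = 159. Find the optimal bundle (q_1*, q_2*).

q_1* = 9.4468, q_2* = 5.3525

From the CES first-order condition, 5·(q_2/q_1)^(2) = p_1/p_2.
Hence q_2/q_1 = ((1/5)·p_1/p_2)^(1/(2)), i.e. raised to the 0.5 power.
With the ratio pinned down, the budget gives q_1* = I/(p_1 + p_2·(q_2/q_1)) and q_2* = (q_2/q_1)·q_1*.
Numerically q_2/q_1 = 0.566597, so q_1* = 159/(12.44 + 7.75·0.566597) = 9.4468 and q_2* = 0.566597·9.4468 = 5.3525.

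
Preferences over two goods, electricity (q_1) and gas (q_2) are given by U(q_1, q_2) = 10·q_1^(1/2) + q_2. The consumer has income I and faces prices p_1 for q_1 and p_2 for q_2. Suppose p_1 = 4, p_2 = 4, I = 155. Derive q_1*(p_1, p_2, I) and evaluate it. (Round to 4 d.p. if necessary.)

q_1* = 25

MU_q_1 = 5/√q_1, MU_q_2 = 1. Tangency: 5/√q_1 = p_1/p_2.
Solve: √q_1 = 5·p_2/p_1, so q_1*(p_1,p_2) = (5·p_2/p_1)², and q_2* = (I − p_1·q_1*)/p_2.
Plugging in: q_1* = (5·4/4)² = 25.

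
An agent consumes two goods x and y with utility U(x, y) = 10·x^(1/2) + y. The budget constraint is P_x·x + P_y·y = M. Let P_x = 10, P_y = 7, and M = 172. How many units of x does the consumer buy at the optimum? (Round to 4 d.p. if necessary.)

Set MRS = P_x/P_y: 5·x^(−1/2) = P_x/P_y.
Thus x* = (5·P_y/P_x)² — independent of M — with the rest of income spent on y.
Plugging in: x* = (5·7/10)² = 12.25.

x* = 12.25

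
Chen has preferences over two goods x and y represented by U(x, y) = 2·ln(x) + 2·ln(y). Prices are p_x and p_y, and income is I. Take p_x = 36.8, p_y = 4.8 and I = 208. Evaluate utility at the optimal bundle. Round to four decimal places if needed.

Demand: x*(p_x,p_y,I) = 0.5·I/p_x and y* = 0.5·I/p_y.
At p_x=36.8, p_y=4.8, I=208: x* = 0.5·208/36.8 = 2.8261, y* = 21.6667.
Utility at the optimum: U(2.8261, 21.6667) = 8.2293.

V = 8.2293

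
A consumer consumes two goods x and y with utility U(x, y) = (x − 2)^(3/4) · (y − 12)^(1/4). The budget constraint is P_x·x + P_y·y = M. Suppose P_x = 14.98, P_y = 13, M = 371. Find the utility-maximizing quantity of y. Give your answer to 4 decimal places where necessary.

y* = 15.5585

Let x' = x−2, y' = y−12. MRS = 3·y'/x' = P_x/P_y.
After buying the subsistence bundle (2, 12), a share 0.75 of the remaining income goes to x: x* = 2 + 0.75·(M − 2P_x − 12P_y)/P_x.
Discretionary income = 371 − 2·14.98 − 12·13 = 185.04; y* = 12 + 0.25·185.04/13 = 15.5585.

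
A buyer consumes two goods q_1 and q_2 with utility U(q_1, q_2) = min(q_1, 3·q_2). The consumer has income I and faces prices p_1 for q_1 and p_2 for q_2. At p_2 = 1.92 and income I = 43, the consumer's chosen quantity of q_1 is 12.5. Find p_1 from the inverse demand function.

With perfect complements, no substitution: consume in ratio q_1:q_2 = 3:1.
Budget: p_1·q_1 + p_2·(1/3)·q_1 = I, so (3·p_1 + p_2)·q_1 = 3·I.
Demand: q_1*(p_1,p_2,I) = 3·I/(3·p_1 + p_2), q_2* = I/(3·p_1 + p_2).
Set q_1* = 12.5 in the demand function and solve for p_1: p_1 = 2.8.

p_1 = 2.8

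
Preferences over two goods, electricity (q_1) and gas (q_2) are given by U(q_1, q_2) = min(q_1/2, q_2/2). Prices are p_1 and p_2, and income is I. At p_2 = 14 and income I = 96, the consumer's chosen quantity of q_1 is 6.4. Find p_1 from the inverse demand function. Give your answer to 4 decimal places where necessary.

p_1 = 1

With perfect complements, no substitution: consume in ratio q_1:q_2 = 2:2.
Budget: p_1·q_1 + p_2·q_1 = I, so (2·p_1 + 2·p_2)·q_1 = 2·I.
Demand: q_1*(p_1,p_2,I) = 2·I/(2·p_1 + 2·p_2), q_2* = 2·I/(2·p_1 + 2·p_2).
Set q_1* = 6.4 in the demand function and solve for p_1: p_1 = 1.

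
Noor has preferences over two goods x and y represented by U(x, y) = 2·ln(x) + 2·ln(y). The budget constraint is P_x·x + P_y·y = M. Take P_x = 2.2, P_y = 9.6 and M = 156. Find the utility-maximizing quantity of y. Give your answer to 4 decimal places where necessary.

y* = 8.125

MU_x/MU_y = (2·y)/(2·x); tangency sets this equal to P_x/P_y.
Rearranging, P_y·y = P_x·x. Substituting into the budget gives P_x·x·(1 + 1) = M.
Demand: x*(P_x,P_y,M) = 0.5·M/P_x and y* = 0.5·M/P_y.
At P_x=2.2, P_y=9.6, M=156: y* = 0.5·156/9.6 = 8.125.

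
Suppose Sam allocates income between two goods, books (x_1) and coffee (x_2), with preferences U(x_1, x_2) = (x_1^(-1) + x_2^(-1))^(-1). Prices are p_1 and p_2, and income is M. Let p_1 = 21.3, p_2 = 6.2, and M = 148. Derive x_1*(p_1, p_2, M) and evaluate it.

Substitute x_2 = (x_2/x_1)·x_1 into the budget: x_1* = M/(p_1 + p_2·(x_2/x_1)).
Numerically x_2/x_1 = 1.853506, so x_1* = 148/(21.3 + 6.2·1.853506) = 4.5133.

x_1* = 4.5133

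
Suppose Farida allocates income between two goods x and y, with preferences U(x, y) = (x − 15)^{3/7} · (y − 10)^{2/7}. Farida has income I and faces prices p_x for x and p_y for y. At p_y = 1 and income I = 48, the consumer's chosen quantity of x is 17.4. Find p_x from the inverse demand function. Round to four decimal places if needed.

p_x = 2

Let x' = x−15, y' = y−10. MRS = (3/2)·y'/x' = p_x/p_y.
Substituting into the budget: x* = 15 + 0.6·(I − 15·p_x − 10·p_y)/p_x, and y* = 10 + 0.4·(…)/p_y.
Set x* = 17.4 in the demand function and solve for p_x: p_x = 2.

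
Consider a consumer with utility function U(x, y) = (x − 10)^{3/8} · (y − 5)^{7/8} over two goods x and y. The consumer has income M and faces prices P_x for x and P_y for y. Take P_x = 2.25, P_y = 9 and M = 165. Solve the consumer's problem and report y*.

MRS = (3/7)·(y−5)/(x−10). Tangency with P_x/P_y gives y−5 = (7/3)·(P_x/P_y)·(x−10).
Substituting into the budget: x* = 10 + 0.3·(M − 10·P_x − 5·P_y)/P_x, and y* = 5 + 0.7·(…)/P_y.
Discretionary income = 165 − 10·2.25 − 5·9 = 97.5; y* = 5 + 0.7·97.5/9 = 12.5833.

y* = 12.5833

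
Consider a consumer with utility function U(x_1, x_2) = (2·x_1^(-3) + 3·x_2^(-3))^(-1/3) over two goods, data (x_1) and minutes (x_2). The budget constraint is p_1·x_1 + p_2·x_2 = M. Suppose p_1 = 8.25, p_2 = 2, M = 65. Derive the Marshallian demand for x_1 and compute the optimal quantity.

Substitute x_2 = (x_2/x_1)·x_1 into the budget: x_1* = M/(p_1 + p_2·(x_2/x_1)).
Numerically x_2/x_1 = 1.577171, so x_1* = 65/(8.25 + 2·1.577171) = 5.6996.

x_1* = 5.6996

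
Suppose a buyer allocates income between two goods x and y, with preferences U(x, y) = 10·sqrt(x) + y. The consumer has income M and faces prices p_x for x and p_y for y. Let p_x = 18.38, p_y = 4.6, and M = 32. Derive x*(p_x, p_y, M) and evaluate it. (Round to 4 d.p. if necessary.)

x* = 1.5659

MU_x = 5/√x, MU_y = 1. Tangency: 5/√x = p_x/p_y.
Thus x* = (5·p_y/p_x)² — independent of M — with the rest of income spent on y.
Plugging in: x* = (5·4.6/18.38)² = 1.5659.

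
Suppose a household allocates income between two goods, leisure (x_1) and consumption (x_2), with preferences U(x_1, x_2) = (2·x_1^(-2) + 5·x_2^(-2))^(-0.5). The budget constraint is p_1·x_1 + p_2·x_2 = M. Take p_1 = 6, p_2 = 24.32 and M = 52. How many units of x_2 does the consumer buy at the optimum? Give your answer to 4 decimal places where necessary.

MU_x_1 ∝ 2·x_1^(-3), MU_x_2 ∝ 5·x_2^(-3), so MRS = (2/5)·(x_2/x_1)^(3) = p_1/p_2.
Hence x_2/x_1 = ((5/2)·p_1/p_2)^(1/(3)), i.e. raised to the 1/3 power.
With the ratio pinned down, the budget gives x_1* = M/(p_1 + p_2·(x_2/x_1)) and x_2* = (x_2/x_1)·x_1*.
Numerically x_2/x_1 = 0.851221, so x_1* = 52/(6 + 24.32·0.851221) = 1.9474 and x_2* = 0.851221·1.9474 = 1.6577.

x_2* = 1.6577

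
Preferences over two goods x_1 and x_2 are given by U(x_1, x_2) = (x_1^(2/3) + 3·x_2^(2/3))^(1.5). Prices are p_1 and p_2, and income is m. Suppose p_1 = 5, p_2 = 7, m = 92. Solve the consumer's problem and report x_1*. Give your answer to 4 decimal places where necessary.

x_1* = 1.2453

Substitute x_2 = (x_2/x_1)·x_1 into the budget: x_1* = m/(p_1 + p_2·(x_2/x_1)).
Numerically x_2/x_1 = 9.83965, so x_1* = 92/(5 + 7·9.83965) = 1.2453.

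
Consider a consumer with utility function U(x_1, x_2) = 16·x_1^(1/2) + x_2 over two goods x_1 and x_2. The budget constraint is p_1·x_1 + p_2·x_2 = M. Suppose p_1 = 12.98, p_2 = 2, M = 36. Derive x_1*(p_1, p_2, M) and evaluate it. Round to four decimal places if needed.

Plugging in: x_1* = (8·2/12.98)² = 1.5195.

x_1* = 1.5195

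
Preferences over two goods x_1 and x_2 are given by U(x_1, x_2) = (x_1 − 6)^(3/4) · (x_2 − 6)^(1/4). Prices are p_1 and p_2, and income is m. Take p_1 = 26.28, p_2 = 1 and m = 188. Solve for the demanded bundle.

x_1* = 6.6941, x_2* = 12.08

Discretionary income = 188 − 6·26.28 − 6·1 = 24.32; x_1* = 6 + 0.75·24.32/26.28 = 6.6941; x_2* = 6 + 0.25·24.32/1 = 12.08.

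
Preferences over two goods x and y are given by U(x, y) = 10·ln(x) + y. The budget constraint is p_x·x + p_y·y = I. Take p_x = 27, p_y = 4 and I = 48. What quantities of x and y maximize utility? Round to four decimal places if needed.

x* = 1.4815, y* = 2

Set MRS = p_x/p_y: (10/x)/1 = p_x/p_y.
So x*(p_x,p_y) = 10·p_y/p_x, independent of income; and y* = (I − 10·p_y)/p_y.
At the given prices: x* = 10·4/27 = 1.4815, and y* = 2.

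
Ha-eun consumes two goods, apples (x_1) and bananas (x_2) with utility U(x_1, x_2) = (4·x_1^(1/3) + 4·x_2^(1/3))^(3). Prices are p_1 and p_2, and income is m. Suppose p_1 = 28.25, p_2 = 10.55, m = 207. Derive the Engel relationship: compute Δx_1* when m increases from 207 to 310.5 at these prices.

From the CES first-order condition, (x_2/x_1)^(2/3) = p_1/p_2.
Solve for the ratio: x_2/x_1 = [p_1/p_2]^(1.5).
Substitute x_2 = (x_2/x_1)·x_1 into the budget: x_1* = m/(p_1 + p_2·(x_2/x_1)).
Numerically x_2/x_1 = 4.381764, so x_1* = 207/(28.25 + 10.55·4.381764) = 2.7794.
At m' = 310.5: x_1* = 4.169. Change: 4.169 − 2.7794 = 1.3897.

Δx_1* = 1.3897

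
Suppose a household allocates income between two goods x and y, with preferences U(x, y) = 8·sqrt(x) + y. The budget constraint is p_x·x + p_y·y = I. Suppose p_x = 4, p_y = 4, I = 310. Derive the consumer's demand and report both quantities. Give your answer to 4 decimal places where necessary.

Solve: √x = 4·p_y/p_x, so x*(p_x,p_y) = (4·p_y/p_x)², and y* = (I − p_x·x*)/p_y.
Plugging in: x* = (4·4/4)² = 16, y* = 61.5.

x* = 16, y* = 61.5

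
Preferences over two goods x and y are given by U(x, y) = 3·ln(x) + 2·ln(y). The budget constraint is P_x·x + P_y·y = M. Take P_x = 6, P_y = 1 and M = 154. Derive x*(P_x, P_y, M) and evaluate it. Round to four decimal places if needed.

x* = 15.4

Demand: x*(P_x,P_y,M) = 0.6·M/P_x and y* = 0.4·M/P_y.
At P_x=6, P_y=1, M=154: x* = 0.6·154/6 = 15.4.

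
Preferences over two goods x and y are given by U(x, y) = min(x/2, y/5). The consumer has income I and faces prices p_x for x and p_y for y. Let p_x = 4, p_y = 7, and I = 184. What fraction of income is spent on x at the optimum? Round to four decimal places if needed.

share on x = 0.186

Leontief preferences: the optimum is at the kink where x/2 = y/5, i.e. y = (5/2)·x.
Budget: p_x·x + p_y·(5/2)·x = I, so (2·p_x + 5·p_y)·x = 2·I.
Demand: x*(p_x,p_y,I) = 2·I/(2·p_x + 5·p_y), y* = 5·I/(2·p_x + 5·p_y).
Here 2·4 + 5·7 = 43, giving x* = 8.5581 and y* = 21.3953.
Expenditure on x: 4·8.5581 = 34.2326; share = 0.186.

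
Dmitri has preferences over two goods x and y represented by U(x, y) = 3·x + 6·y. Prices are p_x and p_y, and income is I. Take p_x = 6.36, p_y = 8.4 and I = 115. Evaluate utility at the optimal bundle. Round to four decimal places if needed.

V = 82.1429

Numerically: x* = 0, y* = 13.6905.
Utility at the optimum: U(0, 13.6905) = 82.1429.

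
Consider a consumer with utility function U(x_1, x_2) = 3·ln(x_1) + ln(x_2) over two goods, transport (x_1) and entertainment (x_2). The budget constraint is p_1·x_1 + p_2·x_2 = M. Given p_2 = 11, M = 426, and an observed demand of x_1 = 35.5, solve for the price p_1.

The MRS is 3·x_2/x_1. Set MRS = p_1/p_2.
Rearranging, p_2·x_2 = (1/3)·p_1·x_1. Substituting into the budget gives p_1·x_1·(1 + (1/3)) = M.
Demand: x_1*(p_1,p_2,M) = 0.75·M/p_1 and x_2* = 0.25·M/p_2.
Set x_1* = 35.5 in the demand function and solve for p_1: p_1 = 9.

p_1 = 9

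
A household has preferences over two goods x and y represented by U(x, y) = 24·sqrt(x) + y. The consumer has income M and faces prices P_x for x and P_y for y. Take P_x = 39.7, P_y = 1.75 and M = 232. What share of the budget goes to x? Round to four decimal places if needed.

Utility is quasi-linear in y; the FOC for x is 12/√x = P_x/P_y.
Solve: √x = 12·P_y/P_x, so x*(P_x,P_y) = (12·P_y/P_x)², and y* = (M − P_x·x*)/P_y.
Plugging in: x* = (12·1.75/39.7)² = 0.2798, y* = 126.2238.
Expenditure on x: 39.7·0.2798 = 11.1083; share = 0.0479.

share on x = 0.0479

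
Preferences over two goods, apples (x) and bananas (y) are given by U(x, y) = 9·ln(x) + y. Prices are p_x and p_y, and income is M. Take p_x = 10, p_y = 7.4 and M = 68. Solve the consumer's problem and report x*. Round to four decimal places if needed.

MU_x = 9/x, MU_y = 1. Tangency: 9/x = p_x/p_y.
So x*(p_x,p_y) = 9·p_y/p_x, independent of income; and y* = (M − 9·p_y)/p_y.
At the given prices: x* = 9·7.4/10 = 6.66.

x* = 6.66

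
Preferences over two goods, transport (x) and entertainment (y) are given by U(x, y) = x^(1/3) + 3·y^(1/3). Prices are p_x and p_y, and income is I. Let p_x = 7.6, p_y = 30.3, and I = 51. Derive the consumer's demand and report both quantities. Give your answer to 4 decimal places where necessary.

MRS = MU_x/MU_y = (1/3)·(y/x)^(2/3). Set equal to p_x/p_y.
Solve for the ratio: y/x = [3·p_x/p_y]^(1.5).
Substitute y = (y/x)·x into the budget: x* = I/(p_x + p_y·(y/x)).
Numerically y/x = 0.652737, so x* = 51/(7.6 + 30.3·0.652737) = 1.8628 and y* = 0.652737·1.8628 = 1.2159.

x* = 1.8628, y* = 1.2159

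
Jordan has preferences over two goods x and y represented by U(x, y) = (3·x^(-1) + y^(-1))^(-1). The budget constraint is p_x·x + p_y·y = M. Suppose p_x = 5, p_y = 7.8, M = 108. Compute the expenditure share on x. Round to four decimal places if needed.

MU_x ∝ 3·x^(-2), MU_y ∝ y^(-2), so MRS = 3·(y/x)^(2) = p_x/p_y.
Solve for the ratio: y/x = [(1/3)·p_x/p_y]^(0.5).
Substitute y = (y/x)·x into the budget: x* = M/(p_x + p_y·(y/x)).
Numerically y/x = 0.46225, so x* = 108/(5 + 7.8·0.46225) = 12.55 and y* = 0.46225·12.55 = 5.8013.
Expenditure on x: 5·12.55 = 62.7502; share = 0.581.

share on x = 0.581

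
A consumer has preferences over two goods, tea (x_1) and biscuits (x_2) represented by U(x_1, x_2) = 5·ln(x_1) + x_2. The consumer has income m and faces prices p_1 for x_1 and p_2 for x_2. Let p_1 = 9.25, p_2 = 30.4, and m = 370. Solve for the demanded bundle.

MU_x_1 = 5/x_1, MU_x_2 = 1. Tangency: 5/x_1 = p_1/p_2.
So x_1*(p_1,p_2) = 5·p_2/p_1, independent of income; and x_2* = (m − 5·p_2)/p_2.
At the given prices: x_1* = 5·30.4/9.25 = 16.4324, and x_2* = 7.1711.

x_1* = 16.4324, x_2* = 7.1711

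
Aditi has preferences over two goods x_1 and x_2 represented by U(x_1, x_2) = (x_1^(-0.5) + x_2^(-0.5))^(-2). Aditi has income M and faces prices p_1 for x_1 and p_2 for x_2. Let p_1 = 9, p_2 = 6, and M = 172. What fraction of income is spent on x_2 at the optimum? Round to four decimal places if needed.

share on x_2 = 0.4663

MRS = MU_x_1/MU_x_2 = (x_2/x_1)^(1.5). Set equal to p_1/p_2.
Hence x_2/x_1 = (p_1/p_2)^(1/(1.5)), i.e. raised to the 2/3 power.
Substitute x_2 = (x_2/x_1)·x_1 into the budget: x_1* = M/(p_1 + p_2·(x_2/x_1)).
Numerically x_2/x_1 = 1.310371, so x_1* = 172/(9 + 6·1.310371) = 10.2003 and x_2* = 1.310371·10.2003 = 13.3662.
Expenditure on x_2: 6·13.3662 = 80.1972; share = 0.4663.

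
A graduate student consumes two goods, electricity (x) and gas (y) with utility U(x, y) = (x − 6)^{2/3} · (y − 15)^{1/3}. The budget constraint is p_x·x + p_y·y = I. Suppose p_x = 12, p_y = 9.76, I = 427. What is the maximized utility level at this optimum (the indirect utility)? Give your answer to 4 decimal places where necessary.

V = 9.8539

MRS = 2·(y−15)/(x−6). Tangency with p_x/p_y gives y−15 = (1/2)·(p_x/p_y)·(x−6).
Substituting into the budget: x* = 6 + 2/3·(I − 6·p_x − 15·p_y)/p_x, and y* = 15 + 1/3·(…)/p_y.
Discretionary income = 427 − 6·12 − 15·9.76 = 208.6; x* = 6 + 2/3·208.6/12 = 17.5889; y* = 15 + 1/3·208.6/9.76 = 22.1243.
Utility at the optimum: U(17.5889, 22.1243) = 9.8539.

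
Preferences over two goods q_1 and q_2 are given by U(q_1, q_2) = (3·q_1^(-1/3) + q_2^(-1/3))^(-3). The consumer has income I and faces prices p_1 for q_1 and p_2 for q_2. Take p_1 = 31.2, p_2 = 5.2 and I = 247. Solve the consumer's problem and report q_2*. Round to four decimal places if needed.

Substitute q_2 = (q_2/q_1)·q_1 into the budget: q_1* = I/(p_1 + p_2·(q_2/q_1)).
Numerically q_2/q_1 = 1.681793, so q_1* = 247/(31.2 + 5.2·1.681793) = 6.1835 and q_2* = 1.681793·6.1835 = 10.3993.

q_2* = 10.3993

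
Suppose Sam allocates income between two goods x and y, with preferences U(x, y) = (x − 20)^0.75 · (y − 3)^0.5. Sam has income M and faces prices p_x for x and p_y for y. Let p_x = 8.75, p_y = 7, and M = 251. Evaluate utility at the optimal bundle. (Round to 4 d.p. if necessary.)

V = 4.7978

MRS = (3/2)·(y−3)/(x−20). Tangency with p_x/p_y gives y−3 = (2/3)·(p_x/p_y)·(x−20).
After buying the subsistence bundle (20, 3), a share 0.6 of the remaining income goes to x: x* = 20 + 0.6·(M − 20p_x − 3p_y)/p_x.
Discretionary income = 251 − 20·8.75 − 3·7 = 55; x* = 20 + 0.6·55/8.75 = 23.7714; y* = 3 + 0.4·55/7 = 6.1429.
Utility at the optimum: U(23.7714, 6.1429) = 4.7978.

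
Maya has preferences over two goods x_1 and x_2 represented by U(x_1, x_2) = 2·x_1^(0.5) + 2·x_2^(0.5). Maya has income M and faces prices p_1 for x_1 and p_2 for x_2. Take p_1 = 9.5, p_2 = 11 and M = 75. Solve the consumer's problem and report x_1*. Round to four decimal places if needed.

MRS = MU_x_1/MU_x_2 = (x_2/x_1)^(0.5). Set equal to p_1/p_2.
Hence x_2/x_1 = (p_1/p_2)^(1/(0.5)), i.e. raised to the 2 power.
Substitute x_2 = (x_2/x_1)·x_1 into the budget: x_1* = M/(p_1 + p_2·(x_2/x_1)).
Numerically x_2/x_1 = 0.745868, so x_1* = 75/(9.5 + 11·0.745868) = 4.2362.

x_1* = 4.2362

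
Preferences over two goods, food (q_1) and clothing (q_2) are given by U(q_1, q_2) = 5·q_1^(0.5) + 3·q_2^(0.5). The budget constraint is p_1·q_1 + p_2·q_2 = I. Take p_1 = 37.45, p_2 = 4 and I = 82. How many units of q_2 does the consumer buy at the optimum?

q_2* = 15.8095

MRS = MU_q_1/MU_q_2 = (5/3)·(q_2/q_1)^(0.5). Set equal to p_1/p_2.
Hence q_2/q_1 = ((3/5)·p_1/p_2)^(1/(0.5)), i.e. raised to the 2 power.
With the ratio pinned down, the budget gives q_1* = I/(p_1 + p_2·(q_2/q_1)) and q_2* = (q_2/q_1)·q_1*.
Numerically q_2/q_1 = 31.556306, so q_1* = 82/(37.45 + 4·31.556306) = 0.501 and q_2* = 31.556306·0.501 = 15.8095.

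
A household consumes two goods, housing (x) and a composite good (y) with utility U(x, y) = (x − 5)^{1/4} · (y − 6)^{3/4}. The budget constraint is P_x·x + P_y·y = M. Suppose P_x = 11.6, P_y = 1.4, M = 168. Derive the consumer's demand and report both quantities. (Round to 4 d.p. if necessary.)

MRS = (1/3)·(y−6)/(x−5). Tangency with P_x/P_y gives y−6 = 3·(P_x/P_y)·(x−5).
Substituting into the budget: x* = 5 + 0.25·(M − 5·P_x − 6·P_y)/P_x, and y* = 6 + 0.75·(…)/P_y.
Discretionary income = 168 − 5·11.6 − 6·1.4 = 101.6; x* = 5 + 0.25·101.6/11.6 = 7.1897; y* = 6 + 0.75·101.6/1.4 = 60.4286.

x* = 7.1897, y* = 60.4286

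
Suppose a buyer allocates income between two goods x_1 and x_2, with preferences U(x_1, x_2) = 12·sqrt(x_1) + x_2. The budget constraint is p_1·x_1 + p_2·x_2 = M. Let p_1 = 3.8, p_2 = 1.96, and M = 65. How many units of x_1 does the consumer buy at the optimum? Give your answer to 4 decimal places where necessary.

x_1* = 9.5774

Set MRS = p_1/p_2: 6·x_1^(−1/2) = p_1/p_2.
Solve: √x_1 = 6·p_2/p_1, so x_1*(p_1,p_2) = (6·p_2/p_1)², and x_2* = (M − p_1·x_1*)/p_2.
Plugging in: x_1* = (6·1.96/3.8)² = 9.5774.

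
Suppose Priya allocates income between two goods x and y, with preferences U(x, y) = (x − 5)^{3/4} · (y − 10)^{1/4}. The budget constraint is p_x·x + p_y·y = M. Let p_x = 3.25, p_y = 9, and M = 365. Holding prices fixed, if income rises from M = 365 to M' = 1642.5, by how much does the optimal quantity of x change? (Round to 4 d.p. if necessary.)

MRS = 3·(y−10)/(x−5). Tangency with p_x/p_y gives y−10 = (1/3)·(p_x/p_y)·(x−5).
Substituting into the budget: x* = 5 + 0.75·(M − 5·p_x − 10·p_y)/p_x, and y* = 10 + 0.25·(…)/p_y.
Discretionary income = 365 − 5·3.25 − 10·9 = 258.75; x* = 5 + 0.75·258.75/3.25 = 64.7115.
At M' = 1642.5: x* = 359.5192. Change: 359.5192 − 64.7115 = 294.8077.

Δx* = 294.8077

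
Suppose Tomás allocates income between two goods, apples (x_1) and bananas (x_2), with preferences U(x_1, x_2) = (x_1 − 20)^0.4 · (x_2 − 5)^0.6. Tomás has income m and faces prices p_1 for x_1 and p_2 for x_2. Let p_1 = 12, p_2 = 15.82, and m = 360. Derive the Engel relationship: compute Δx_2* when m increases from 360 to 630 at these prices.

MRS = (2/3)·(x_2−5)/(x_1−20). Tangency with p_1/p_2 gives x_2−5 = (3/2)·(p_1/p_2)·(x_1−20).
Substituting into the budget: x_1* = 20 + 0.4·(m − 20·p_1 − 5·p_2)/p_1, and x_2* = 5 + 0.6·(…)/p_2.
Discretionary income = 360 − 20·12 − 5·15.82 = 40.9; x_2* = 5 + 0.6·40.9/15.82 = 6.5512.
At m' = 630: x_2* = 16.7914. Change: 16.7914 − 6.5512 = 10.2402.

Δx_2* = 10.2402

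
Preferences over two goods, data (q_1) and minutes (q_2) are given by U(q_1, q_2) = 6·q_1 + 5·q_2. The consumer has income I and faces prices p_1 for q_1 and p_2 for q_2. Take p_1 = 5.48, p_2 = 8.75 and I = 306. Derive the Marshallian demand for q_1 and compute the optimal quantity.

q_1* = 55.8394

q_1 gives more utility per dollar, so spend all income on q_1: q_1* = I/p_1, q_2* = 0.
Numerically: q_1* = 55.8394, q_2* = 0.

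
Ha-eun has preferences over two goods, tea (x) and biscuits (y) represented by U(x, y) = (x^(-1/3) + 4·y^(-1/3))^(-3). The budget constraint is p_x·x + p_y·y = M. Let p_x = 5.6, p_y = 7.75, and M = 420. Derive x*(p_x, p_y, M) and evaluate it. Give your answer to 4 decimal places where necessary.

MRS = MU_x/MU_y = (1/4)·(y/x)^(4/3). Set equal to p_x/p_y.
Hence y/x = (4·p_x/p_y)^(1/(4/3)), i.e. raised to the 0.75 power.
With the ratio pinned down, the budget gives x* = M/(p_x + p_y·(y/x)) and y* = (y/x)·x*.
Numerically y/x = 2.216714, so x* = 420/(5.6 + 7.75·2.216714) = 18.4376.

x* = 18.4376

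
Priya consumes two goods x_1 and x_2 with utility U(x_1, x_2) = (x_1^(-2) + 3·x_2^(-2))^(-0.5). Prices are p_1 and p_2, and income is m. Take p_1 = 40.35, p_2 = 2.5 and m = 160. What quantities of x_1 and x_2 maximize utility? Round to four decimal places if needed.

With the ratio pinned down, the budget gives x_1* = m/(p_1 + p_2·(x_2/x_1)) and x_2* = (x_2/x_1)·x_1*.
Numerically x_2/x_1 = 3.64481, so x_1* = 160/(40.35 + 2.5·3.64481) = 3.2348 and x_2* = 3.64481·3.2348 = 11.7902.

x_1* = 3.2348, x_2* = 11.7902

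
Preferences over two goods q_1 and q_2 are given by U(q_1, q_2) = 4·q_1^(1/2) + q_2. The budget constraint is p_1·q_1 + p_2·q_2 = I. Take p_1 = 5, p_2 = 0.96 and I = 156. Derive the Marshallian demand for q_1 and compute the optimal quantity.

MU_q_1 = 2/√q_1, MU_q_2 = 1. Tangency: 2/√q_1 = p_1/p_2.
Solve: √q_1 = 2·p_2/p_1, so q_1*(p_1,p_2) = (2·p_2/p_1)², and q_2* = (I − p_1·q_1*)/p_2.
Plugging in: q_1* = (2·0.96/5)² = 0.1475.

q_1* = 0.1475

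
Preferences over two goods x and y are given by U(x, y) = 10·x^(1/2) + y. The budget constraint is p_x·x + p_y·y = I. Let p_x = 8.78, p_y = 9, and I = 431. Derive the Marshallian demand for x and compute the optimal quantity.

x* = 26.2685

Thus x* = (5·p_y/p_x)² — independent of I — with the rest of income spent on y.
Plugging in: x* = (5·9/8.78)² = 26.2685.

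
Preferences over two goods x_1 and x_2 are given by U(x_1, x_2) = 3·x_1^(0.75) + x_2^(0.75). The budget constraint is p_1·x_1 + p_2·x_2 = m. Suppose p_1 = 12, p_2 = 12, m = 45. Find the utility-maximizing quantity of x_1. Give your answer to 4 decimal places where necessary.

x_1* = 3.7043

MRS = MU_x_1/MU_x_2 = 3·(x_2/x_1)^(0.25). Set equal to p_1/p_2.
Hence x_2/x_1 = ((1/3)·p_1/p_2)^(1/(0.25)), i.e. raised to the 4 power.
Substitute x_2 = (x_2/x_1)·x_1 into the budget: x_1* = m/(p_1 + p_2·(x_2/x_1)).
Numerically x_2/x_1 = 0.012346, so x_1* = 45/(12 + 12·0.012346) = 3.7043.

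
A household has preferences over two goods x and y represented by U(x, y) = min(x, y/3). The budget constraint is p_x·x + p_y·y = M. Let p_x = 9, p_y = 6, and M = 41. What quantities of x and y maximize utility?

x* = 1.5185, y* = 4.5556

Leontief preferences: the optimum is at the kink where x/1 = y/3, i.e. y = 3·x.
Budget: p_x·x + p_y·3·x = M, so (p_x + 3·p_y)·x = M.
Demand: x*(p_x,p_y,M) = M/(p_x + 3·p_y), y* = 3·M/(p_x + 3·p_y).
Here 9 + 3·6 = 27, giving x* = 1.5185 and y* = 4.5556.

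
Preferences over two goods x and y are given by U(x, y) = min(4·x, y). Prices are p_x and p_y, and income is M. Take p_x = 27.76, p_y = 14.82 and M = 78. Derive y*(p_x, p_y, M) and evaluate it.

With perfect complements, no substitution: consume in ratio x:y = 1:4.
Budget: p_x·x + p_y·4·x = M, so (p_x + 4·p_y)·x = M.
Demand: x*(p_x,p_y,M) = M/(p_x + 4·p_y), y* = 4·M/(p_x + 4·p_y).
Here 27.76 + 4·14.82 = 87.04, giving y* = 3.5846.

y* = 3.5846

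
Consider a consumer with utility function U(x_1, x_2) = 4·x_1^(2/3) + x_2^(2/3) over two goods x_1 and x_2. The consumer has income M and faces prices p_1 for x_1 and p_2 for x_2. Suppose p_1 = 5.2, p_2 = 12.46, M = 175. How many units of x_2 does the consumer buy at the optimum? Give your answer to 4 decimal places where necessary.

x_2* = 0.0381

With the ratio pinned down, the budget gives x_1* = M/(p_1 + p_2·(x_2/x_1)) and x_2* = (x_2/x_1)·x_1*.
Numerically x_2/x_1 = 0.001136, so x_1* = 175/(5.2 + 12.46·0.001136) = 33.5625 and x_2* = 0.001136·33.5625 = 0.0381.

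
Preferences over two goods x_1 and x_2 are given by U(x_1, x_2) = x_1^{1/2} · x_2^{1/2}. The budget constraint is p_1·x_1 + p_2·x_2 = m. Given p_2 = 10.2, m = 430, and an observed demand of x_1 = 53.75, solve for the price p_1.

p_1 = 4

Tangency: MRS = x_2/x_1 = p_1/p_2.
So 0.5·p_2·x_2 = 0.5·p_1·x_1; combined with the budget, a share 0.5 of income goes to x_1.
Demand: x_1*(p_1,p_2,m) = 0.5·m/p_1 and x_2* = 0.5·m/p_2.
Set x_1* = 53.75 in the demand function and solve for p_1: p_1 = 4.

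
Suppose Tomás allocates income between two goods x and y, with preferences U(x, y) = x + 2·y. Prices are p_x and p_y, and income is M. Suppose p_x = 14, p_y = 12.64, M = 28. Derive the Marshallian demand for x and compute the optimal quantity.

Linear utility — the consumer picks whichever good has higher MU/price: 1/14 = 0.0714 vs 2/12.64 = 0.1582.
y gives more utility per dollar, so spend all income on y: y* = M/p_y, x* = 0.
Numerically: x* = 0, y* = 2.2152.

x* = 0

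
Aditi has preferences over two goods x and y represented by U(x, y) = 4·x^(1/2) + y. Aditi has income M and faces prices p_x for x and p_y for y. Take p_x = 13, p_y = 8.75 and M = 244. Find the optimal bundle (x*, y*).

x* = 1.8121, y* = 25.1934

Set MRS = p_x/p_y: 2·x^(−1/2) = p_x/p_y.
Solve: √x = 2·p_y/p_x, so x*(p_x,p_y) = (2·p_y/p_x)², and y* = (M − p_x·x*)/p_y.
Plugging in: x* = (2·8.75/13)² = 1.8121, y* = 25.1934.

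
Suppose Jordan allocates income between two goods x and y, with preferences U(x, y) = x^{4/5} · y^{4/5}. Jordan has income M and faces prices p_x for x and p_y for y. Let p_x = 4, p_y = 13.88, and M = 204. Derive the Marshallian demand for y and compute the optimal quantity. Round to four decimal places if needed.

MU_x/MU_y = (0.8·y)/(0.8·x); tangency sets this equal to p_x/p_y.
Rearranging, p_y·y = p_x·x. Substituting into the budget gives p_x·x·(1 + 1) = M.
Demand: x*(p_x,p_y,M) = 0.5·M/p_x and y* = 0.5·M/p_y.
At p_x=4, p_y=13.88, M=204: y* = 0.5·204/13.88 = 7.3487.

y* = 7.3487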